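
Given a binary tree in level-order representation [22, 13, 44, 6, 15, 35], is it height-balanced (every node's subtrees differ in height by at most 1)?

Tree (level-order array): [22, 13, 44, 6, 15, 35]
Definition: a tree is height-balanced if, at every node, |h(left) - h(right)| <= 1 (empty subtree has height -1).
Bottom-up per-node check:
  node 6: h_left=-1, h_right=-1, diff=0 [OK], height=0
  node 15: h_left=-1, h_right=-1, diff=0 [OK], height=0
  node 13: h_left=0, h_right=0, diff=0 [OK], height=1
  node 35: h_left=-1, h_right=-1, diff=0 [OK], height=0
  node 44: h_left=0, h_right=-1, diff=1 [OK], height=1
  node 22: h_left=1, h_right=1, diff=0 [OK], height=2
All nodes satisfy the balance condition.
Result: Balanced


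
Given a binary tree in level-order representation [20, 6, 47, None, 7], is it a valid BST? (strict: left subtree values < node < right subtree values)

Level-order array: [20, 6, 47, None, 7]
Validate using subtree bounds (lo, hi): at each node, require lo < value < hi,
then recurse left with hi=value and right with lo=value.
Preorder trace (stopping at first violation):
  at node 20 with bounds (-inf, +inf): OK
  at node 6 with bounds (-inf, 20): OK
  at node 7 with bounds (6, 20): OK
  at node 47 with bounds (20, +inf): OK
No violation found at any node.
Result: Valid BST


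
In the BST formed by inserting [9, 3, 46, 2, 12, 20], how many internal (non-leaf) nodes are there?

Tree built from: [9, 3, 46, 2, 12, 20]
Tree (level-order array): [9, 3, 46, 2, None, 12, None, None, None, None, 20]
Rule: An internal node has at least one child.
Per-node child counts:
  node 9: 2 child(ren)
  node 3: 1 child(ren)
  node 2: 0 child(ren)
  node 46: 1 child(ren)
  node 12: 1 child(ren)
  node 20: 0 child(ren)
Matching nodes: [9, 3, 46, 12]
Count of internal (non-leaf) nodes: 4


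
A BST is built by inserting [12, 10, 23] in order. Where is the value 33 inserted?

Starting tree (level order): [12, 10, 23]
Insertion path: 12 -> 23
Result: insert 33 as right child of 23
Final tree (level order): [12, 10, 23, None, None, None, 33]


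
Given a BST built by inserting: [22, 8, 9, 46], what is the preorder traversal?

Tree insertion order: [22, 8, 9, 46]
Tree (level-order array): [22, 8, 46, None, 9]
Preorder traversal: [22, 8, 9, 46]


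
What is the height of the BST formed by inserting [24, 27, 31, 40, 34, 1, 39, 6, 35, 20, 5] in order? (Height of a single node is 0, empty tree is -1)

Insertion order: [24, 27, 31, 40, 34, 1, 39, 6, 35, 20, 5]
Tree (level-order array): [24, 1, 27, None, 6, None, 31, 5, 20, None, 40, None, None, None, None, 34, None, None, 39, 35]
Compute height bottom-up (empty subtree = -1):
  height(5) = 1 + max(-1, -1) = 0
  height(20) = 1 + max(-1, -1) = 0
  height(6) = 1 + max(0, 0) = 1
  height(1) = 1 + max(-1, 1) = 2
  height(35) = 1 + max(-1, -1) = 0
  height(39) = 1 + max(0, -1) = 1
  height(34) = 1 + max(-1, 1) = 2
  height(40) = 1 + max(2, -1) = 3
  height(31) = 1 + max(-1, 3) = 4
  height(27) = 1 + max(-1, 4) = 5
  height(24) = 1 + max(2, 5) = 6
Height = 6


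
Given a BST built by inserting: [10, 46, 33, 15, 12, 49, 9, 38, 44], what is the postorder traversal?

Tree insertion order: [10, 46, 33, 15, 12, 49, 9, 38, 44]
Tree (level-order array): [10, 9, 46, None, None, 33, 49, 15, 38, None, None, 12, None, None, 44]
Postorder traversal: [9, 12, 15, 44, 38, 33, 49, 46, 10]


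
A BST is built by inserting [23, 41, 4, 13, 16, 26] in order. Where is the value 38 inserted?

Starting tree (level order): [23, 4, 41, None, 13, 26, None, None, 16]
Insertion path: 23 -> 41 -> 26
Result: insert 38 as right child of 26
Final tree (level order): [23, 4, 41, None, 13, 26, None, None, 16, None, 38]


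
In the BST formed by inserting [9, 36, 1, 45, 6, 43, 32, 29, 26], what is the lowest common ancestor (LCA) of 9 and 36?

Tree insertion order: [9, 36, 1, 45, 6, 43, 32, 29, 26]
Tree (level-order array): [9, 1, 36, None, 6, 32, 45, None, None, 29, None, 43, None, 26]
In a BST, the LCA of p=9, q=36 is the first node v on the
root-to-leaf path with p <= v <= q (go left if both < v, right if both > v).
Walk from root:
  at 9: 9 <= 9 <= 36, this is the LCA
LCA = 9


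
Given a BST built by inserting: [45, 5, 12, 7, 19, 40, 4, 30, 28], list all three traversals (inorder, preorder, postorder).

Tree insertion order: [45, 5, 12, 7, 19, 40, 4, 30, 28]
Tree (level-order array): [45, 5, None, 4, 12, None, None, 7, 19, None, None, None, 40, 30, None, 28]
Inorder (L, root, R): [4, 5, 7, 12, 19, 28, 30, 40, 45]
Preorder (root, L, R): [45, 5, 4, 12, 7, 19, 40, 30, 28]
Postorder (L, R, root): [4, 7, 28, 30, 40, 19, 12, 5, 45]


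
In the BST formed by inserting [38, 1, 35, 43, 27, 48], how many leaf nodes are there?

Tree built from: [38, 1, 35, 43, 27, 48]
Tree (level-order array): [38, 1, 43, None, 35, None, 48, 27]
Rule: A leaf has 0 children.
Per-node child counts:
  node 38: 2 child(ren)
  node 1: 1 child(ren)
  node 35: 1 child(ren)
  node 27: 0 child(ren)
  node 43: 1 child(ren)
  node 48: 0 child(ren)
Matching nodes: [27, 48]
Count of leaf nodes: 2


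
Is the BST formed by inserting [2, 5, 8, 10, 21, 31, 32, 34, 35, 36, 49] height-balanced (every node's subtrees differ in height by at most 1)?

Tree (level-order array): [2, None, 5, None, 8, None, 10, None, 21, None, 31, None, 32, None, 34, None, 35, None, 36, None, 49]
Definition: a tree is height-balanced if, at every node, |h(left) - h(right)| <= 1 (empty subtree has height -1).
Bottom-up per-node check:
  node 49: h_left=-1, h_right=-1, diff=0 [OK], height=0
  node 36: h_left=-1, h_right=0, diff=1 [OK], height=1
  node 35: h_left=-1, h_right=1, diff=2 [FAIL (|-1-1|=2 > 1)], height=2
  node 34: h_left=-1, h_right=2, diff=3 [FAIL (|-1-2|=3 > 1)], height=3
  node 32: h_left=-1, h_right=3, diff=4 [FAIL (|-1-3|=4 > 1)], height=4
  node 31: h_left=-1, h_right=4, diff=5 [FAIL (|-1-4|=5 > 1)], height=5
  node 21: h_left=-1, h_right=5, diff=6 [FAIL (|-1-5|=6 > 1)], height=6
  node 10: h_left=-1, h_right=6, diff=7 [FAIL (|-1-6|=7 > 1)], height=7
  node 8: h_left=-1, h_right=7, diff=8 [FAIL (|-1-7|=8 > 1)], height=8
  node 5: h_left=-1, h_right=8, diff=9 [FAIL (|-1-8|=9 > 1)], height=9
  node 2: h_left=-1, h_right=9, diff=10 [FAIL (|-1-9|=10 > 1)], height=10
Node 35 violates the condition: |-1 - 1| = 2 > 1.
Result: Not balanced


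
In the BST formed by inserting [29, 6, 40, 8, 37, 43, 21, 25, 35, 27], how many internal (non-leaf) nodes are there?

Tree built from: [29, 6, 40, 8, 37, 43, 21, 25, 35, 27]
Tree (level-order array): [29, 6, 40, None, 8, 37, 43, None, 21, 35, None, None, None, None, 25, None, None, None, 27]
Rule: An internal node has at least one child.
Per-node child counts:
  node 29: 2 child(ren)
  node 6: 1 child(ren)
  node 8: 1 child(ren)
  node 21: 1 child(ren)
  node 25: 1 child(ren)
  node 27: 0 child(ren)
  node 40: 2 child(ren)
  node 37: 1 child(ren)
  node 35: 0 child(ren)
  node 43: 0 child(ren)
Matching nodes: [29, 6, 8, 21, 25, 40, 37]
Count of internal (non-leaf) nodes: 7


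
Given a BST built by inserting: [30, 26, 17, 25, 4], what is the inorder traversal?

Tree insertion order: [30, 26, 17, 25, 4]
Tree (level-order array): [30, 26, None, 17, None, 4, 25]
Inorder traversal: [4, 17, 25, 26, 30]


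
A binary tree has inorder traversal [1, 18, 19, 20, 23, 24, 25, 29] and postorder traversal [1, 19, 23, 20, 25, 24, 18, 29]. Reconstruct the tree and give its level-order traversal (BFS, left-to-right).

Inorder:   [1, 18, 19, 20, 23, 24, 25, 29]
Postorder: [1, 19, 23, 20, 25, 24, 18, 29]
Algorithm: postorder visits root last, so walk postorder right-to-left;
each value is the root of the current inorder slice — split it at that
value, recurse on the right subtree first, then the left.
Recursive splits:
  root=29; inorder splits into left=[1, 18, 19, 20, 23, 24, 25], right=[]
  root=18; inorder splits into left=[1], right=[19, 20, 23, 24, 25]
  root=24; inorder splits into left=[19, 20, 23], right=[25]
  root=25; inorder splits into left=[], right=[]
  root=20; inorder splits into left=[19], right=[23]
  root=23; inorder splits into left=[], right=[]
  root=19; inorder splits into left=[], right=[]
  root=1; inorder splits into left=[], right=[]
Reconstructed level-order: [29, 18, 1, 24, 20, 25, 19, 23]


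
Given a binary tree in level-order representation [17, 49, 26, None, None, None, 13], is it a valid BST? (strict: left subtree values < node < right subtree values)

Level-order array: [17, 49, 26, None, None, None, 13]
Validate using subtree bounds (lo, hi): at each node, require lo < value < hi,
then recurse left with hi=value and right with lo=value.
Preorder trace (stopping at first violation):
  at node 17 with bounds (-inf, +inf): OK
  at node 49 with bounds (-inf, 17): VIOLATION
Node 49 violates its bound: not (-inf < 49 < 17).
Result: Not a valid BST


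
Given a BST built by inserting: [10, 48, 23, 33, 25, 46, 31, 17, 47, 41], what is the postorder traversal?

Tree insertion order: [10, 48, 23, 33, 25, 46, 31, 17, 47, 41]
Tree (level-order array): [10, None, 48, 23, None, 17, 33, None, None, 25, 46, None, 31, 41, 47]
Postorder traversal: [17, 31, 25, 41, 47, 46, 33, 23, 48, 10]


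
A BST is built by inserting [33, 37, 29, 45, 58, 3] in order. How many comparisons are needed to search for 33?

Search path for 33: 33
Found: True
Comparisons: 1


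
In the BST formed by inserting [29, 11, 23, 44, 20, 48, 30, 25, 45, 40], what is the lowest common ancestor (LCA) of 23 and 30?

Tree insertion order: [29, 11, 23, 44, 20, 48, 30, 25, 45, 40]
Tree (level-order array): [29, 11, 44, None, 23, 30, 48, 20, 25, None, 40, 45]
In a BST, the LCA of p=23, q=30 is the first node v on the
root-to-leaf path with p <= v <= q (go left if both < v, right if both > v).
Walk from root:
  at 29: 23 <= 29 <= 30, this is the LCA
LCA = 29


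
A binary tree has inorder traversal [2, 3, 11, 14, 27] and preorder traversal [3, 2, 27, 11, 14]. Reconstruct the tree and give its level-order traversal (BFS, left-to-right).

Inorder:  [2, 3, 11, 14, 27]
Preorder: [3, 2, 27, 11, 14]
Algorithm: preorder visits root first, so consume preorder in order;
for each root, split the current inorder slice at that value into
left-subtree inorder and right-subtree inorder, then recurse.
Recursive splits:
  root=3; inorder splits into left=[2], right=[11, 14, 27]
  root=2; inorder splits into left=[], right=[]
  root=27; inorder splits into left=[11, 14], right=[]
  root=11; inorder splits into left=[], right=[14]
  root=14; inorder splits into left=[], right=[]
Reconstructed level-order: [3, 2, 27, 11, 14]


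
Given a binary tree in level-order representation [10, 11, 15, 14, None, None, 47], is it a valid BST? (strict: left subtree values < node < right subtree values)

Level-order array: [10, 11, 15, 14, None, None, 47]
Validate using subtree bounds (lo, hi): at each node, require lo < value < hi,
then recurse left with hi=value and right with lo=value.
Preorder trace (stopping at first violation):
  at node 10 with bounds (-inf, +inf): OK
  at node 11 with bounds (-inf, 10): VIOLATION
Node 11 violates its bound: not (-inf < 11 < 10).
Result: Not a valid BST


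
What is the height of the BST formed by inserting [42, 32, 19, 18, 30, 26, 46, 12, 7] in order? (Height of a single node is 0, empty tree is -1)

Insertion order: [42, 32, 19, 18, 30, 26, 46, 12, 7]
Tree (level-order array): [42, 32, 46, 19, None, None, None, 18, 30, 12, None, 26, None, 7]
Compute height bottom-up (empty subtree = -1):
  height(7) = 1 + max(-1, -1) = 0
  height(12) = 1 + max(0, -1) = 1
  height(18) = 1 + max(1, -1) = 2
  height(26) = 1 + max(-1, -1) = 0
  height(30) = 1 + max(0, -1) = 1
  height(19) = 1 + max(2, 1) = 3
  height(32) = 1 + max(3, -1) = 4
  height(46) = 1 + max(-1, -1) = 0
  height(42) = 1 + max(4, 0) = 5
Height = 5


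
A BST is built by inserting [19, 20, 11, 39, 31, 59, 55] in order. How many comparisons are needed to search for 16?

Search path for 16: 19 -> 11
Found: False
Comparisons: 2


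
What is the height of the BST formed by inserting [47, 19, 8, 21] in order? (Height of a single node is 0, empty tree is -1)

Insertion order: [47, 19, 8, 21]
Tree (level-order array): [47, 19, None, 8, 21]
Compute height bottom-up (empty subtree = -1):
  height(8) = 1 + max(-1, -1) = 0
  height(21) = 1 + max(-1, -1) = 0
  height(19) = 1 + max(0, 0) = 1
  height(47) = 1 + max(1, -1) = 2
Height = 2


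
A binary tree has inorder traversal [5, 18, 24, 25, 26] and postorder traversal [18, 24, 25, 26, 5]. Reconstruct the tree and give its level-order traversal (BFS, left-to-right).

Inorder:   [5, 18, 24, 25, 26]
Postorder: [18, 24, 25, 26, 5]
Algorithm: postorder visits root last, so walk postorder right-to-left;
each value is the root of the current inorder slice — split it at that
value, recurse on the right subtree first, then the left.
Recursive splits:
  root=5; inorder splits into left=[], right=[18, 24, 25, 26]
  root=26; inorder splits into left=[18, 24, 25], right=[]
  root=25; inorder splits into left=[18, 24], right=[]
  root=24; inorder splits into left=[18], right=[]
  root=18; inorder splits into left=[], right=[]
Reconstructed level-order: [5, 26, 25, 24, 18]


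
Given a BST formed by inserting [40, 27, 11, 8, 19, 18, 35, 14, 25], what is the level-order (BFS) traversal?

Tree insertion order: [40, 27, 11, 8, 19, 18, 35, 14, 25]
Tree (level-order array): [40, 27, None, 11, 35, 8, 19, None, None, None, None, 18, 25, 14]
BFS from the root, enqueuing left then right child of each popped node:
  queue [40] -> pop 40, enqueue [27], visited so far: [40]
  queue [27] -> pop 27, enqueue [11, 35], visited so far: [40, 27]
  queue [11, 35] -> pop 11, enqueue [8, 19], visited so far: [40, 27, 11]
  queue [35, 8, 19] -> pop 35, enqueue [none], visited so far: [40, 27, 11, 35]
  queue [8, 19] -> pop 8, enqueue [none], visited so far: [40, 27, 11, 35, 8]
  queue [19] -> pop 19, enqueue [18, 25], visited so far: [40, 27, 11, 35, 8, 19]
  queue [18, 25] -> pop 18, enqueue [14], visited so far: [40, 27, 11, 35, 8, 19, 18]
  queue [25, 14] -> pop 25, enqueue [none], visited so far: [40, 27, 11, 35, 8, 19, 18, 25]
  queue [14] -> pop 14, enqueue [none], visited so far: [40, 27, 11, 35, 8, 19, 18, 25, 14]
Result: [40, 27, 11, 35, 8, 19, 18, 25, 14]


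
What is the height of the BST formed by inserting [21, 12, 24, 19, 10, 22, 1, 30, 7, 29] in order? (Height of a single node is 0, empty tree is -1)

Insertion order: [21, 12, 24, 19, 10, 22, 1, 30, 7, 29]
Tree (level-order array): [21, 12, 24, 10, 19, 22, 30, 1, None, None, None, None, None, 29, None, None, 7]
Compute height bottom-up (empty subtree = -1):
  height(7) = 1 + max(-1, -1) = 0
  height(1) = 1 + max(-1, 0) = 1
  height(10) = 1 + max(1, -1) = 2
  height(19) = 1 + max(-1, -1) = 0
  height(12) = 1 + max(2, 0) = 3
  height(22) = 1 + max(-1, -1) = 0
  height(29) = 1 + max(-1, -1) = 0
  height(30) = 1 + max(0, -1) = 1
  height(24) = 1 + max(0, 1) = 2
  height(21) = 1 + max(3, 2) = 4
Height = 4


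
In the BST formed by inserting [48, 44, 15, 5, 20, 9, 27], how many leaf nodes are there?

Tree built from: [48, 44, 15, 5, 20, 9, 27]
Tree (level-order array): [48, 44, None, 15, None, 5, 20, None, 9, None, 27]
Rule: A leaf has 0 children.
Per-node child counts:
  node 48: 1 child(ren)
  node 44: 1 child(ren)
  node 15: 2 child(ren)
  node 5: 1 child(ren)
  node 9: 0 child(ren)
  node 20: 1 child(ren)
  node 27: 0 child(ren)
Matching nodes: [9, 27]
Count of leaf nodes: 2


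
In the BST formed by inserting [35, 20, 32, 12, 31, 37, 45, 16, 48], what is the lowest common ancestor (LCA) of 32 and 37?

Tree insertion order: [35, 20, 32, 12, 31, 37, 45, 16, 48]
Tree (level-order array): [35, 20, 37, 12, 32, None, 45, None, 16, 31, None, None, 48]
In a BST, the LCA of p=32, q=37 is the first node v on the
root-to-leaf path with p <= v <= q (go left if both < v, right if both > v).
Walk from root:
  at 35: 32 <= 35 <= 37, this is the LCA
LCA = 35


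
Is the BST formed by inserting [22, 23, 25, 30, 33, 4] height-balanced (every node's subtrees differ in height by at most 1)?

Tree (level-order array): [22, 4, 23, None, None, None, 25, None, 30, None, 33]
Definition: a tree is height-balanced if, at every node, |h(left) - h(right)| <= 1 (empty subtree has height -1).
Bottom-up per-node check:
  node 4: h_left=-1, h_right=-1, diff=0 [OK], height=0
  node 33: h_left=-1, h_right=-1, diff=0 [OK], height=0
  node 30: h_left=-1, h_right=0, diff=1 [OK], height=1
  node 25: h_left=-1, h_right=1, diff=2 [FAIL (|-1-1|=2 > 1)], height=2
  node 23: h_left=-1, h_right=2, diff=3 [FAIL (|-1-2|=3 > 1)], height=3
  node 22: h_left=0, h_right=3, diff=3 [FAIL (|0-3|=3 > 1)], height=4
Node 25 violates the condition: |-1 - 1| = 2 > 1.
Result: Not balanced


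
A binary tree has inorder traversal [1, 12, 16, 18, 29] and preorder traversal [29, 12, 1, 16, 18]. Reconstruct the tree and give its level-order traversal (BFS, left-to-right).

Inorder:  [1, 12, 16, 18, 29]
Preorder: [29, 12, 1, 16, 18]
Algorithm: preorder visits root first, so consume preorder in order;
for each root, split the current inorder slice at that value into
left-subtree inorder and right-subtree inorder, then recurse.
Recursive splits:
  root=29; inorder splits into left=[1, 12, 16, 18], right=[]
  root=12; inorder splits into left=[1], right=[16, 18]
  root=1; inorder splits into left=[], right=[]
  root=16; inorder splits into left=[], right=[18]
  root=18; inorder splits into left=[], right=[]
Reconstructed level-order: [29, 12, 1, 16, 18]


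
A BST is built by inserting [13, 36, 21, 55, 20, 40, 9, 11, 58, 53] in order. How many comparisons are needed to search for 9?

Search path for 9: 13 -> 9
Found: True
Comparisons: 2


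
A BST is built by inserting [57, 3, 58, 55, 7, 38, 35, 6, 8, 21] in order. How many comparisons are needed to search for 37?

Search path for 37: 57 -> 3 -> 55 -> 7 -> 38 -> 35
Found: False
Comparisons: 6


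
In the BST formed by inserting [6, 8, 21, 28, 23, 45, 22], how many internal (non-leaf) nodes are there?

Tree built from: [6, 8, 21, 28, 23, 45, 22]
Tree (level-order array): [6, None, 8, None, 21, None, 28, 23, 45, 22]
Rule: An internal node has at least one child.
Per-node child counts:
  node 6: 1 child(ren)
  node 8: 1 child(ren)
  node 21: 1 child(ren)
  node 28: 2 child(ren)
  node 23: 1 child(ren)
  node 22: 0 child(ren)
  node 45: 0 child(ren)
Matching nodes: [6, 8, 21, 28, 23]
Count of internal (non-leaf) nodes: 5


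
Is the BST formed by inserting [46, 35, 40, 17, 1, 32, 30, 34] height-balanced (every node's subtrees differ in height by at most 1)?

Tree (level-order array): [46, 35, None, 17, 40, 1, 32, None, None, None, None, 30, 34]
Definition: a tree is height-balanced if, at every node, |h(left) - h(right)| <= 1 (empty subtree has height -1).
Bottom-up per-node check:
  node 1: h_left=-1, h_right=-1, diff=0 [OK], height=0
  node 30: h_left=-1, h_right=-1, diff=0 [OK], height=0
  node 34: h_left=-1, h_right=-1, diff=0 [OK], height=0
  node 32: h_left=0, h_right=0, diff=0 [OK], height=1
  node 17: h_left=0, h_right=1, diff=1 [OK], height=2
  node 40: h_left=-1, h_right=-1, diff=0 [OK], height=0
  node 35: h_left=2, h_right=0, diff=2 [FAIL (|2-0|=2 > 1)], height=3
  node 46: h_left=3, h_right=-1, diff=4 [FAIL (|3--1|=4 > 1)], height=4
Node 35 violates the condition: |2 - 0| = 2 > 1.
Result: Not balanced


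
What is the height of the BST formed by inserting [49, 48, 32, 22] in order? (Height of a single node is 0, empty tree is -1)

Insertion order: [49, 48, 32, 22]
Tree (level-order array): [49, 48, None, 32, None, 22]
Compute height bottom-up (empty subtree = -1):
  height(22) = 1 + max(-1, -1) = 0
  height(32) = 1 + max(0, -1) = 1
  height(48) = 1 + max(1, -1) = 2
  height(49) = 1 + max(2, -1) = 3
Height = 3


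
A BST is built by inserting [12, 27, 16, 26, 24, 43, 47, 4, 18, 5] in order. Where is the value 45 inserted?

Starting tree (level order): [12, 4, 27, None, 5, 16, 43, None, None, None, 26, None, 47, 24, None, None, None, 18]
Insertion path: 12 -> 27 -> 43 -> 47
Result: insert 45 as left child of 47
Final tree (level order): [12, 4, 27, None, 5, 16, 43, None, None, None, 26, None, 47, 24, None, 45, None, 18]


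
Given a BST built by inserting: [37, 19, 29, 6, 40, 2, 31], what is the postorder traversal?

Tree insertion order: [37, 19, 29, 6, 40, 2, 31]
Tree (level-order array): [37, 19, 40, 6, 29, None, None, 2, None, None, 31]
Postorder traversal: [2, 6, 31, 29, 19, 40, 37]


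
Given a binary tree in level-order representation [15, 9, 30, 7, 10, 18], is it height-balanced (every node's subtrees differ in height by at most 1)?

Tree (level-order array): [15, 9, 30, 7, 10, 18]
Definition: a tree is height-balanced if, at every node, |h(left) - h(right)| <= 1 (empty subtree has height -1).
Bottom-up per-node check:
  node 7: h_left=-1, h_right=-1, diff=0 [OK], height=0
  node 10: h_left=-1, h_right=-1, diff=0 [OK], height=0
  node 9: h_left=0, h_right=0, diff=0 [OK], height=1
  node 18: h_left=-1, h_right=-1, diff=0 [OK], height=0
  node 30: h_left=0, h_right=-1, diff=1 [OK], height=1
  node 15: h_left=1, h_right=1, diff=0 [OK], height=2
All nodes satisfy the balance condition.
Result: Balanced


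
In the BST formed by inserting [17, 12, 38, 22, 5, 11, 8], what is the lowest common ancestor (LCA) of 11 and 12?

Tree insertion order: [17, 12, 38, 22, 5, 11, 8]
Tree (level-order array): [17, 12, 38, 5, None, 22, None, None, 11, None, None, 8]
In a BST, the LCA of p=11, q=12 is the first node v on the
root-to-leaf path with p <= v <= q (go left if both < v, right if both > v).
Walk from root:
  at 17: both 11 and 12 < 17, go left
  at 12: 11 <= 12 <= 12, this is the LCA
LCA = 12


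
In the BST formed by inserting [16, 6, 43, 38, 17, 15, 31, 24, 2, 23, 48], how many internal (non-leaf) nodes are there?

Tree built from: [16, 6, 43, 38, 17, 15, 31, 24, 2, 23, 48]
Tree (level-order array): [16, 6, 43, 2, 15, 38, 48, None, None, None, None, 17, None, None, None, None, 31, 24, None, 23]
Rule: An internal node has at least one child.
Per-node child counts:
  node 16: 2 child(ren)
  node 6: 2 child(ren)
  node 2: 0 child(ren)
  node 15: 0 child(ren)
  node 43: 2 child(ren)
  node 38: 1 child(ren)
  node 17: 1 child(ren)
  node 31: 1 child(ren)
  node 24: 1 child(ren)
  node 23: 0 child(ren)
  node 48: 0 child(ren)
Matching nodes: [16, 6, 43, 38, 17, 31, 24]
Count of internal (non-leaf) nodes: 7


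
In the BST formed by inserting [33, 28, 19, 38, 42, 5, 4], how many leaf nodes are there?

Tree built from: [33, 28, 19, 38, 42, 5, 4]
Tree (level-order array): [33, 28, 38, 19, None, None, 42, 5, None, None, None, 4]
Rule: A leaf has 0 children.
Per-node child counts:
  node 33: 2 child(ren)
  node 28: 1 child(ren)
  node 19: 1 child(ren)
  node 5: 1 child(ren)
  node 4: 0 child(ren)
  node 38: 1 child(ren)
  node 42: 0 child(ren)
Matching nodes: [4, 42]
Count of leaf nodes: 2


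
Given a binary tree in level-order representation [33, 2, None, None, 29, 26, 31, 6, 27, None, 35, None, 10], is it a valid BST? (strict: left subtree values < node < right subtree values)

Level-order array: [33, 2, None, None, 29, 26, 31, 6, 27, None, 35, None, 10]
Validate using subtree bounds (lo, hi): at each node, require lo < value < hi,
then recurse left with hi=value and right with lo=value.
Preorder trace (stopping at first violation):
  at node 33 with bounds (-inf, +inf): OK
  at node 2 with bounds (-inf, 33): OK
  at node 29 with bounds (2, 33): OK
  at node 26 with bounds (2, 29): OK
  at node 6 with bounds (2, 26): OK
  at node 10 with bounds (6, 26): OK
  at node 27 with bounds (26, 29): OK
  at node 31 with bounds (29, 33): OK
  at node 35 with bounds (31, 33): VIOLATION
Node 35 violates its bound: not (31 < 35 < 33).
Result: Not a valid BST


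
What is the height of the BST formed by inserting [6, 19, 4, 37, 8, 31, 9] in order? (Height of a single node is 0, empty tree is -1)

Insertion order: [6, 19, 4, 37, 8, 31, 9]
Tree (level-order array): [6, 4, 19, None, None, 8, 37, None, 9, 31]
Compute height bottom-up (empty subtree = -1):
  height(4) = 1 + max(-1, -1) = 0
  height(9) = 1 + max(-1, -1) = 0
  height(8) = 1 + max(-1, 0) = 1
  height(31) = 1 + max(-1, -1) = 0
  height(37) = 1 + max(0, -1) = 1
  height(19) = 1 + max(1, 1) = 2
  height(6) = 1 + max(0, 2) = 3
Height = 3


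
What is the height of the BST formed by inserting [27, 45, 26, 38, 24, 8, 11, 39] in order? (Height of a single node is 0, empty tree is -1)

Insertion order: [27, 45, 26, 38, 24, 8, 11, 39]
Tree (level-order array): [27, 26, 45, 24, None, 38, None, 8, None, None, 39, None, 11]
Compute height bottom-up (empty subtree = -1):
  height(11) = 1 + max(-1, -1) = 0
  height(8) = 1 + max(-1, 0) = 1
  height(24) = 1 + max(1, -1) = 2
  height(26) = 1 + max(2, -1) = 3
  height(39) = 1 + max(-1, -1) = 0
  height(38) = 1 + max(-1, 0) = 1
  height(45) = 1 + max(1, -1) = 2
  height(27) = 1 + max(3, 2) = 4
Height = 4


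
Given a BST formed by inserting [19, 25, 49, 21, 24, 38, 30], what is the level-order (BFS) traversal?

Tree insertion order: [19, 25, 49, 21, 24, 38, 30]
Tree (level-order array): [19, None, 25, 21, 49, None, 24, 38, None, None, None, 30]
BFS from the root, enqueuing left then right child of each popped node:
  queue [19] -> pop 19, enqueue [25], visited so far: [19]
  queue [25] -> pop 25, enqueue [21, 49], visited so far: [19, 25]
  queue [21, 49] -> pop 21, enqueue [24], visited so far: [19, 25, 21]
  queue [49, 24] -> pop 49, enqueue [38], visited so far: [19, 25, 21, 49]
  queue [24, 38] -> pop 24, enqueue [none], visited so far: [19, 25, 21, 49, 24]
  queue [38] -> pop 38, enqueue [30], visited so far: [19, 25, 21, 49, 24, 38]
  queue [30] -> pop 30, enqueue [none], visited so far: [19, 25, 21, 49, 24, 38, 30]
Result: [19, 25, 21, 49, 24, 38, 30]


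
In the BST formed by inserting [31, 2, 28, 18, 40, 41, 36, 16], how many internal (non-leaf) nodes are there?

Tree built from: [31, 2, 28, 18, 40, 41, 36, 16]
Tree (level-order array): [31, 2, 40, None, 28, 36, 41, 18, None, None, None, None, None, 16]
Rule: An internal node has at least one child.
Per-node child counts:
  node 31: 2 child(ren)
  node 2: 1 child(ren)
  node 28: 1 child(ren)
  node 18: 1 child(ren)
  node 16: 0 child(ren)
  node 40: 2 child(ren)
  node 36: 0 child(ren)
  node 41: 0 child(ren)
Matching nodes: [31, 2, 28, 18, 40]
Count of internal (non-leaf) nodes: 5


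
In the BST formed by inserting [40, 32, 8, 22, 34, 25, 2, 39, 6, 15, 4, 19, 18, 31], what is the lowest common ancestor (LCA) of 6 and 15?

Tree insertion order: [40, 32, 8, 22, 34, 25, 2, 39, 6, 15, 4, 19, 18, 31]
Tree (level-order array): [40, 32, None, 8, 34, 2, 22, None, 39, None, 6, 15, 25, None, None, 4, None, None, 19, None, 31, None, None, 18]
In a BST, the LCA of p=6, q=15 is the first node v on the
root-to-leaf path with p <= v <= q (go left if both < v, right if both > v).
Walk from root:
  at 40: both 6 and 15 < 40, go left
  at 32: both 6 and 15 < 32, go left
  at 8: 6 <= 8 <= 15, this is the LCA
LCA = 8


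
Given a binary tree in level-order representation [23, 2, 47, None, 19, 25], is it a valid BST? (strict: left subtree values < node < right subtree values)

Level-order array: [23, 2, 47, None, 19, 25]
Validate using subtree bounds (lo, hi): at each node, require lo < value < hi,
then recurse left with hi=value and right with lo=value.
Preorder trace (stopping at first violation):
  at node 23 with bounds (-inf, +inf): OK
  at node 2 with bounds (-inf, 23): OK
  at node 19 with bounds (2, 23): OK
  at node 47 with bounds (23, +inf): OK
  at node 25 with bounds (23, 47): OK
No violation found at any node.
Result: Valid BST


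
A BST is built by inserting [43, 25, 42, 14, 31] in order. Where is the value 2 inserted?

Starting tree (level order): [43, 25, None, 14, 42, None, None, 31]
Insertion path: 43 -> 25 -> 14
Result: insert 2 as left child of 14
Final tree (level order): [43, 25, None, 14, 42, 2, None, 31]


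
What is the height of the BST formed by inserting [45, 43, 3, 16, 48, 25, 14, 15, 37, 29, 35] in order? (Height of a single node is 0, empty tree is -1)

Insertion order: [45, 43, 3, 16, 48, 25, 14, 15, 37, 29, 35]
Tree (level-order array): [45, 43, 48, 3, None, None, None, None, 16, 14, 25, None, 15, None, 37, None, None, 29, None, None, 35]
Compute height bottom-up (empty subtree = -1):
  height(15) = 1 + max(-1, -1) = 0
  height(14) = 1 + max(-1, 0) = 1
  height(35) = 1 + max(-1, -1) = 0
  height(29) = 1 + max(-1, 0) = 1
  height(37) = 1 + max(1, -1) = 2
  height(25) = 1 + max(-1, 2) = 3
  height(16) = 1 + max(1, 3) = 4
  height(3) = 1 + max(-1, 4) = 5
  height(43) = 1 + max(5, -1) = 6
  height(48) = 1 + max(-1, -1) = 0
  height(45) = 1 + max(6, 0) = 7
Height = 7


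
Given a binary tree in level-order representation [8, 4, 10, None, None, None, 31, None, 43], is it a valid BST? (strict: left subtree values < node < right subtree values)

Level-order array: [8, 4, 10, None, None, None, 31, None, 43]
Validate using subtree bounds (lo, hi): at each node, require lo < value < hi,
then recurse left with hi=value and right with lo=value.
Preorder trace (stopping at first violation):
  at node 8 with bounds (-inf, +inf): OK
  at node 4 with bounds (-inf, 8): OK
  at node 10 with bounds (8, +inf): OK
  at node 31 with bounds (10, +inf): OK
  at node 43 with bounds (31, +inf): OK
No violation found at any node.
Result: Valid BST


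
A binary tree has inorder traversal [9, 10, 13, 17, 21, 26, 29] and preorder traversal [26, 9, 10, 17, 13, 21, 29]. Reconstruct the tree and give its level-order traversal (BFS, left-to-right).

Inorder:  [9, 10, 13, 17, 21, 26, 29]
Preorder: [26, 9, 10, 17, 13, 21, 29]
Algorithm: preorder visits root first, so consume preorder in order;
for each root, split the current inorder slice at that value into
left-subtree inorder and right-subtree inorder, then recurse.
Recursive splits:
  root=26; inorder splits into left=[9, 10, 13, 17, 21], right=[29]
  root=9; inorder splits into left=[], right=[10, 13, 17, 21]
  root=10; inorder splits into left=[], right=[13, 17, 21]
  root=17; inorder splits into left=[13], right=[21]
  root=13; inorder splits into left=[], right=[]
  root=21; inorder splits into left=[], right=[]
  root=29; inorder splits into left=[], right=[]
Reconstructed level-order: [26, 9, 29, 10, 17, 13, 21]


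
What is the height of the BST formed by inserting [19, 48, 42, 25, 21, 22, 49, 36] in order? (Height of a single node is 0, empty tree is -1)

Insertion order: [19, 48, 42, 25, 21, 22, 49, 36]
Tree (level-order array): [19, None, 48, 42, 49, 25, None, None, None, 21, 36, None, 22]
Compute height bottom-up (empty subtree = -1):
  height(22) = 1 + max(-1, -1) = 0
  height(21) = 1 + max(-1, 0) = 1
  height(36) = 1 + max(-1, -1) = 0
  height(25) = 1 + max(1, 0) = 2
  height(42) = 1 + max(2, -1) = 3
  height(49) = 1 + max(-1, -1) = 0
  height(48) = 1 + max(3, 0) = 4
  height(19) = 1 + max(-1, 4) = 5
Height = 5


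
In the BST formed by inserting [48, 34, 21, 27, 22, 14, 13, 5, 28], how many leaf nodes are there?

Tree built from: [48, 34, 21, 27, 22, 14, 13, 5, 28]
Tree (level-order array): [48, 34, None, 21, None, 14, 27, 13, None, 22, 28, 5]
Rule: A leaf has 0 children.
Per-node child counts:
  node 48: 1 child(ren)
  node 34: 1 child(ren)
  node 21: 2 child(ren)
  node 14: 1 child(ren)
  node 13: 1 child(ren)
  node 5: 0 child(ren)
  node 27: 2 child(ren)
  node 22: 0 child(ren)
  node 28: 0 child(ren)
Matching nodes: [5, 22, 28]
Count of leaf nodes: 3


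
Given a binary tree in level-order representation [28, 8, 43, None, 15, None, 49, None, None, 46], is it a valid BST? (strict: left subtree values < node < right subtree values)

Level-order array: [28, 8, 43, None, 15, None, 49, None, None, 46]
Validate using subtree bounds (lo, hi): at each node, require lo < value < hi,
then recurse left with hi=value and right with lo=value.
Preorder trace (stopping at first violation):
  at node 28 with bounds (-inf, +inf): OK
  at node 8 with bounds (-inf, 28): OK
  at node 15 with bounds (8, 28): OK
  at node 43 with bounds (28, +inf): OK
  at node 49 with bounds (43, +inf): OK
  at node 46 with bounds (43, 49): OK
No violation found at any node.
Result: Valid BST


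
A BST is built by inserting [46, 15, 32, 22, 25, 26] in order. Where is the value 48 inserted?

Starting tree (level order): [46, 15, None, None, 32, 22, None, None, 25, None, 26]
Insertion path: 46
Result: insert 48 as right child of 46
Final tree (level order): [46, 15, 48, None, 32, None, None, 22, None, None, 25, None, 26]


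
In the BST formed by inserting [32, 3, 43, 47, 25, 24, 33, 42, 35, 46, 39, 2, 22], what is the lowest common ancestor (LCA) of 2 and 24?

Tree insertion order: [32, 3, 43, 47, 25, 24, 33, 42, 35, 46, 39, 2, 22]
Tree (level-order array): [32, 3, 43, 2, 25, 33, 47, None, None, 24, None, None, 42, 46, None, 22, None, 35, None, None, None, None, None, None, 39]
In a BST, the LCA of p=2, q=24 is the first node v on the
root-to-leaf path with p <= v <= q (go left if both < v, right if both > v).
Walk from root:
  at 32: both 2 and 24 < 32, go left
  at 3: 2 <= 3 <= 24, this is the LCA
LCA = 3


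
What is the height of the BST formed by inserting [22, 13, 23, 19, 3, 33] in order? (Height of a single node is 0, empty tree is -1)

Insertion order: [22, 13, 23, 19, 3, 33]
Tree (level-order array): [22, 13, 23, 3, 19, None, 33]
Compute height bottom-up (empty subtree = -1):
  height(3) = 1 + max(-1, -1) = 0
  height(19) = 1 + max(-1, -1) = 0
  height(13) = 1 + max(0, 0) = 1
  height(33) = 1 + max(-1, -1) = 0
  height(23) = 1 + max(-1, 0) = 1
  height(22) = 1 + max(1, 1) = 2
Height = 2


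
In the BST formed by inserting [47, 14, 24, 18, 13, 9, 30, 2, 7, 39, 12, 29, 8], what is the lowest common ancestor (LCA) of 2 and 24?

Tree insertion order: [47, 14, 24, 18, 13, 9, 30, 2, 7, 39, 12, 29, 8]
Tree (level-order array): [47, 14, None, 13, 24, 9, None, 18, 30, 2, 12, None, None, 29, 39, None, 7, None, None, None, None, None, None, None, 8]
In a BST, the LCA of p=2, q=24 is the first node v on the
root-to-leaf path with p <= v <= q (go left if both < v, right if both > v).
Walk from root:
  at 47: both 2 and 24 < 47, go left
  at 14: 2 <= 14 <= 24, this is the LCA
LCA = 14


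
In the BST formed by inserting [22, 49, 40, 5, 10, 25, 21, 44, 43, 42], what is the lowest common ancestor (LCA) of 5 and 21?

Tree insertion order: [22, 49, 40, 5, 10, 25, 21, 44, 43, 42]
Tree (level-order array): [22, 5, 49, None, 10, 40, None, None, 21, 25, 44, None, None, None, None, 43, None, 42]
In a BST, the LCA of p=5, q=21 is the first node v on the
root-to-leaf path with p <= v <= q (go left if both < v, right if both > v).
Walk from root:
  at 22: both 5 and 21 < 22, go left
  at 5: 5 <= 5 <= 21, this is the LCA
LCA = 5


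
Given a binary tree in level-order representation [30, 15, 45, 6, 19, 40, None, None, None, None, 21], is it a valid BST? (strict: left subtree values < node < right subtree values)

Level-order array: [30, 15, 45, 6, 19, 40, None, None, None, None, 21]
Validate using subtree bounds (lo, hi): at each node, require lo < value < hi,
then recurse left with hi=value and right with lo=value.
Preorder trace (stopping at first violation):
  at node 30 with bounds (-inf, +inf): OK
  at node 15 with bounds (-inf, 30): OK
  at node 6 with bounds (-inf, 15): OK
  at node 19 with bounds (15, 30): OK
  at node 21 with bounds (19, 30): OK
  at node 45 with bounds (30, +inf): OK
  at node 40 with bounds (30, 45): OK
No violation found at any node.
Result: Valid BST


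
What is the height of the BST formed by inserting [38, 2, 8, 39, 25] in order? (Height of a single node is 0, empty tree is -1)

Insertion order: [38, 2, 8, 39, 25]
Tree (level-order array): [38, 2, 39, None, 8, None, None, None, 25]
Compute height bottom-up (empty subtree = -1):
  height(25) = 1 + max(-1, -1) = 0
  height(8) = 1 + max(-1, 0) = 1
  height(2) = 1 + max(-1, 1) = 2
  height(39) = 1 + max(-1, -1) = 0
  height(38) = 1 + max(2, 0) = 3
Height = 3


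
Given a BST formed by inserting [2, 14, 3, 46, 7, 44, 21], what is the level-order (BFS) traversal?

Tree insertion order: [2, 14, 3, 46, 7, 44, 21]
Tree (level-order array): [2, None, 14, 3, 46, None, 7, 44, None, None, None, 21]
BFS from the root, enqueuing left then right child of each popped node:
  queue [2] -> pop 2, enqueue [14], visited so far: [2]
  queue [14] -> pop 14, enqueue [3, 46], visited so far: [2, 14]
  queue [3, 46] -> pop 3, enqueue [7], visited so far: [2, 14, 3]
  queue [46, 7] -> pop 46, enqueue [44], visited so far: [2, 14, 3, 46]
  queue [7, 44] -> pop 7, enqueue [none], visited so far: [2, 14, 3, 46, 7]
  queue [44] -> pop 44, enqueue [21], visited so far: [2, 14, 3, 46, 7, 44]
  queue [21] -> pop 21, enqueue [none], visited so far: [2, 14, 3, 46, 7, 44, 21]
Result: [2, 14, 3, 46, 7, 44, 21]


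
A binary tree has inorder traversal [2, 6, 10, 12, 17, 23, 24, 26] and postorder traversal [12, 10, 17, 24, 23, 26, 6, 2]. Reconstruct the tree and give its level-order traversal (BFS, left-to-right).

Inorder:   [2, 6, 10, 12, 17, 23, 24, 26]
Postorder: [12, 10, 17, 24, 23, 26, 6, 2]
Algorithm: postorder visits root last, so walk postorder right-to-left;
each value is the root of the current inorder slice — split it at that
value, recurse on the right subtree first, then the left.
Recursive splits:
  root=2; inorder splits into left=[], right=[6, 10, 12, 17, 23, 24, 26]
  root=6; inorder splits into left=[], right=[10, 12, 17, 23, 24, 26]
  root=26; inorder splits into left=[10, 12, 17, 23, 24], right=[]
  root=23; inorder splits into left=[10, 12, 17], right=[24]
  root=24; inorder splits into left=[], right=[]
  root=17; inorder splits into left=[10, 12], right=[]
  root=10; inorder splits into left=[], right=[12]
  root=12; inorder splits into left=[], right=[]
Reconstructed level-order: [2, 6, 26, 23, 17, 24, 10, 12]


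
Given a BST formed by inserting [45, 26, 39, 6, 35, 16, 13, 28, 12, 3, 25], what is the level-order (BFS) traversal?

Tree insertion order: [45, 26, 39, 6, 35, 16, 13, 28, 12, 3, 25]
Tree (level-order array): [45, 26, None, 6, 39, 3, 16, 35, None, None, None, 13, 25, 28, None, 12]
BFS from the root, enqueuing left then right child of each popped node:
  queue [45] -> pop 45, enqueue [26], visited so far: [45]
  queue [26] -> pop 26, enqueue [6, 39], visited so far: [45, 26]
  queue [6, 39] -> pop 6, enqueue [3, 16], visited so far: [45, 26, 6]
  queue [39, 3, 16] -> pop 39, enqueue [35], visited so far: [45, 26, 6, 39]
  queue [3, 16, 35] -> pop 3, enqueue [none], visited so far: [45, 26, 6, 39, 3]
  queue [16, 35] -> pop 16, enqueue [13, 25], visited so far: [45, 26, 6, 39, 3, 16]
  queue [35, 13, 25] -> pop 35, enqueue [28], visited so far: [45, 26, 6, 39, 3, 16, 35]
  queue [13, 25, 28] -> pop 13, enqueue [12], visited so far: [45, 26, 6, 39, 3, 16, 35, 13]
  queue [25, 28, 12] -> pop 25, enqueue [none], visited so far: [45, 26, 6, 39, 3, 16, 35, 13, 25]
  queue [28, 12] -> pop 28, enqueue [none], visited so far: [45, 26, 6, 39, 3, 16, 35, 13, 25, 28]
  queue [12] -> pop 12, enqueue [none], visited so far: [45, 26, 6, 39, 3, 16, 35, 13, 25, 28, 12]
Result: [45, 26, 6, 39, 3, 16, 35, 13, 25, 28, 12]


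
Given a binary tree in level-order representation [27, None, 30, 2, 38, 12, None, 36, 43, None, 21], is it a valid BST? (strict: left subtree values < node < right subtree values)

Level-order array: [27, None, 30, 2, 38, 12, None, 36, 43, None, 21]
Validate using subtree bounds (lo, hi): at each node, require lo < value < hi,
then recurse left with hi=value and right with lo=value.
Preorder trace (stopping at first violation):
  at node 27 with bounds (-inf, +inf): OK
  at node 30 with bounds (27, +inf): OK
  at node 2 with bounds (27, 30): VIOLATION
Node 2 violates its bound: not (27 < 2 < 30).
Result: Not a valid BST


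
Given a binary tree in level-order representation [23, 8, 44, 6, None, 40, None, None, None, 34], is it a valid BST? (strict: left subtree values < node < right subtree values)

Level-order array: [23, 8, 44, 6, None, 40, None, None, None, 34]
Validate using subtree bounds (lo, hi): at each node, require lo < value < hi,
then recurse left with hi=value and right with lo=value.
Preorder trace (stopping at first violation):
  at node 23 with bounds (-inf, +inf): OK
  at node 8 with bounds (-inf, 23): OK
  at node 6 with bounds (-inf, 8): OK
  at node 44 with bounds (23, +inf): OK
  at node 40 with bounds (23, 44): OK
  at node 34 with bounds (23, 40): OK
No violation found at any node.
Result: Valid BST
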